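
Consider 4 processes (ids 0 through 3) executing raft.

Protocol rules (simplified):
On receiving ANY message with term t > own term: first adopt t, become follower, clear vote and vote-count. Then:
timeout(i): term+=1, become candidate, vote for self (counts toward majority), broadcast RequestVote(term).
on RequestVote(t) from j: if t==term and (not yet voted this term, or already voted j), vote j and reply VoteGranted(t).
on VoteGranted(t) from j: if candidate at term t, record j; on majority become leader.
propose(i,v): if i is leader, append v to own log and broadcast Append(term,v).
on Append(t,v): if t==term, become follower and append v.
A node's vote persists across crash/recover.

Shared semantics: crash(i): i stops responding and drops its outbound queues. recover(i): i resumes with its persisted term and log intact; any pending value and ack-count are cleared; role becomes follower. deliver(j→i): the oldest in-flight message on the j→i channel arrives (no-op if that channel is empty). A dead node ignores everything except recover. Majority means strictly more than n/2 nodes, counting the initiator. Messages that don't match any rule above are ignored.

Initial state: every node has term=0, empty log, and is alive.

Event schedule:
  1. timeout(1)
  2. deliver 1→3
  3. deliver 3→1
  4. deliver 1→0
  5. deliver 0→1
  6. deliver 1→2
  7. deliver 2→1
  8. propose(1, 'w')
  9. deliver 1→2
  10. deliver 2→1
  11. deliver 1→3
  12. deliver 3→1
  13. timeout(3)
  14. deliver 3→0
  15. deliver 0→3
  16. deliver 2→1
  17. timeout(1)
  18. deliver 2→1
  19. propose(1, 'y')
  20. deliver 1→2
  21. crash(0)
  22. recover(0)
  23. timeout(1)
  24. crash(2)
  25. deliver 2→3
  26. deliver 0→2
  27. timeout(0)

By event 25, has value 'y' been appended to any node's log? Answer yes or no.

no

step 1 timeout(1): 1={cand,t=1,log=-}
step 2 deliver 1→3: 3={foll,t=1,log=-}
step 3 deliver 3→1: —
step 4 deliver 1→0: 0={foll,t=1,log=-}
step 5 deliver 0→1: 1={lead,t=1,log=-}
step 6 deliver 1→2: 2={foll,t=1,log=-}
step 7 deliver 2→1: —
step 8 propose(1,'w'): 1={lead,t=1,log=w}
step 9 deliver 1→2: 2={foll,t=1,log=w}
step 10 deliver 2→1: —
step 11 deliver 1→3: 3={foll,t=1,log=w}
step 12 deliver 3→1: —
step 13 timeout(3): 3={cand,t=2,log=w}
step 14 deliver 3→0: 0={foll,t=2,log=-}
step 15 deliver 0→3: —
step 16 deliver 2→1: —
step 17 timeout(1): 1={cand,t=2,log=w}
step 18 deliver 2→1: —
step 19 propose(1,'y'): —
step 20 deliver 1→2: 2={foll,t=2,log=w}
step 21 crash(0): 0={✗foll,t=2,log=-}
step 22 recover(0): 0={foll,t=2,log=-}
step 23 timeout(1): 1={cand,t=3,log=w}
step 24 crash(2): 2={✗foll,t=2,log=w}
step 25 deliver 2→3: —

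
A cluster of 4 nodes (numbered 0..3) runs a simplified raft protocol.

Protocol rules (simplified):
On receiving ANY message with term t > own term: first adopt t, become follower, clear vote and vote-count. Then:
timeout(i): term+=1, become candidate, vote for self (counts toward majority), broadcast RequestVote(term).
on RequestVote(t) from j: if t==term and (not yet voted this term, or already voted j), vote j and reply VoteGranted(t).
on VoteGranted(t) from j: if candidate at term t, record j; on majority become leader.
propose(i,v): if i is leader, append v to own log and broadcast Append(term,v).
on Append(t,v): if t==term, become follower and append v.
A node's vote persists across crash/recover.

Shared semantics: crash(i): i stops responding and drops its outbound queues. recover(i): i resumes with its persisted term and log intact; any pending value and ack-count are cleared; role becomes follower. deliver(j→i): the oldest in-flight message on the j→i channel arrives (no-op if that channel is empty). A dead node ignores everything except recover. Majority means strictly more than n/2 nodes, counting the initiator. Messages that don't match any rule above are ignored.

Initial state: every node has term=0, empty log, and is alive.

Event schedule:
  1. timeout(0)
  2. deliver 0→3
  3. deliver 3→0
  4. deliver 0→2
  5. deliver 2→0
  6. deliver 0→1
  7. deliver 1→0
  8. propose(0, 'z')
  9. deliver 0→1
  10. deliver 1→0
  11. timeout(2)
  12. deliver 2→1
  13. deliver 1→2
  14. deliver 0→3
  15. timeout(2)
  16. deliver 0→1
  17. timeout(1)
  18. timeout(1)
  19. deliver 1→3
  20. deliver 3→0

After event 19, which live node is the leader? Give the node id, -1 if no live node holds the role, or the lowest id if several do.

[1] timeout(0) → N0(cand t1 [-])
[2] deliver 0→3 → N3(foll t1 [-])
[3] deliver 3→0 → ∅
[4] deliver 0→2 → N2(foll t1 [-])
[5] deliver 2→0 → N0(lead t1 [-])
[6] deliver 0→1 → N1(foll t1 [-])
[7] deliver 1→0 → ∅
[8] propose(0,'z') → N0(lead t1 [z])
[9] deliver 0→1 → N1(foll t1 [z])
[10] deliver 1→0 → ∅
[11] timeout(2) → N2(cand t2 [-])
[12] deliver 2→1 → N1(foll t2 [z])
[13] deliver 1→2 → ∅
[14] deliver 0→3 → N3(foll t1 [z])
[15] timeout(2) → N2(cand t3 [-])
[16] deliver 0→1 → ∅
[17] timeout(1) → N1(cand t3 [z])
[18] timeout(1) → N1(cand t4 [z])
[19] deliver 1→3 → N3(foll t3 [z])

0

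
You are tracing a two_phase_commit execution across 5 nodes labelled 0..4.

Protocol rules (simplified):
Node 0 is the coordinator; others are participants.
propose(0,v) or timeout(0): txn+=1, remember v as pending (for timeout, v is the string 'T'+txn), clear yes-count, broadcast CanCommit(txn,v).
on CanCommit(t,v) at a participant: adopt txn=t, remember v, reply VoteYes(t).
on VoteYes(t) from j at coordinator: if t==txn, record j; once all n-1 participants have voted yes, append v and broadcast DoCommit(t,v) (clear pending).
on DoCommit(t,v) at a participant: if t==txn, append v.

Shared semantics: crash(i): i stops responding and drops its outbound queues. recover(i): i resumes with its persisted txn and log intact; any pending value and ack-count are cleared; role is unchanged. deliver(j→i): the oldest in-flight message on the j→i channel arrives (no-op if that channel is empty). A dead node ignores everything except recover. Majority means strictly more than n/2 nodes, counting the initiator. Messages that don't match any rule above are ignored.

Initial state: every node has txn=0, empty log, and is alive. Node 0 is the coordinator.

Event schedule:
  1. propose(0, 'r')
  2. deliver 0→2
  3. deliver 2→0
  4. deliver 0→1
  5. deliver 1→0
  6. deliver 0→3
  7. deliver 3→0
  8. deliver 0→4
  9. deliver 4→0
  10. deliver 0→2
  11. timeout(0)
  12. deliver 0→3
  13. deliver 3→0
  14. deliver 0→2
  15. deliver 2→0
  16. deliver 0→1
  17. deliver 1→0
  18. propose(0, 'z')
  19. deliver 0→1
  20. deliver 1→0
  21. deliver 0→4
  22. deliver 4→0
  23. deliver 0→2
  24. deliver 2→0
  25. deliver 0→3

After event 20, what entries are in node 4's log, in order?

empty

1. propose(0,'r'):  <0:coor t1 ->
2. deliver 0→2:  <2:part t1 ->
3. deliver 2→0:  nop
4. deliver 0→1:  <1:part t1 ->
5. deliver 1→0:  nop
6. deliver 0→3:  <3:part t1 ->
7. deliver 3→0:  nop
8. deliver 0→4:  <4:part t1 ->
9. deliver 4→0:  <0:coor t1 r>
10. deliver 0→2:  <2:part t1 r>
11. timeout(0):  <0:coor t2 r>
12. deliver 0→3:  <3:part t1 r>
13. deliver 3→0:  nop
14. deliver 0→2:  <2:part t2 r>
15. deliver 2→0:  nop
16. deliver 0→1:  <1:part t1 r>
17. deliver 1→0:  nop
18. propose(0,'z'):  <0:coor t3 r>
19. deliver 0→1:  <1:part t2 r>
20. deliver 1→0:  nop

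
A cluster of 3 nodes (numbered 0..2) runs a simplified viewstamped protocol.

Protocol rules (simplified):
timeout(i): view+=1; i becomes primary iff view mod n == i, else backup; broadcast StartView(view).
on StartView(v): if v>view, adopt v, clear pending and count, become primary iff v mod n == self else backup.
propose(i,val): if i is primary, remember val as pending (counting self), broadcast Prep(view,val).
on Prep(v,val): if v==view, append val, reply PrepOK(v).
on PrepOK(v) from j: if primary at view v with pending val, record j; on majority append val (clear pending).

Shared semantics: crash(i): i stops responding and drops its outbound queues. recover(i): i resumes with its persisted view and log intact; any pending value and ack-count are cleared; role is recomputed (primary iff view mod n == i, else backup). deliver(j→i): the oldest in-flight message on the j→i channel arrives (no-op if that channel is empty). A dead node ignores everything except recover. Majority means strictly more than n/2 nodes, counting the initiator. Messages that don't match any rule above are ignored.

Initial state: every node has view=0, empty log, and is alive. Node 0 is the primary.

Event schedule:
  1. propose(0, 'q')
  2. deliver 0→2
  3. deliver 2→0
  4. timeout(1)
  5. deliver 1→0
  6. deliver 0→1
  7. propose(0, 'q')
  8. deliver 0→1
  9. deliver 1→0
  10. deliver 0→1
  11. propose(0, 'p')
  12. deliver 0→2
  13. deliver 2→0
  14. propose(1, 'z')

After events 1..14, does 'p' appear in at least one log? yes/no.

step 1 propose(0,'q'): —
step 2 deliver 0→2: 2={back,v=0,log=q}
step 3 deliver 2→0: 0={prim,v=0,log=q}
step 4 timeout(1): 1={prim,v=1,log=-}
step 5 deliver 1→0: 0={back,v=1,log=q}
step 6 deliver 0→1: —
step 7 propose(0,'q'): —
step 8 deliver 0→1: —
step 9 deliver 1→0: —
step 10 deliver 0→1: —
step 11 propose(0,'p'): —
step 12 deliver 0→2: —
step 13 deliver 2→0: —
step 14 propose(1,'z'): —

no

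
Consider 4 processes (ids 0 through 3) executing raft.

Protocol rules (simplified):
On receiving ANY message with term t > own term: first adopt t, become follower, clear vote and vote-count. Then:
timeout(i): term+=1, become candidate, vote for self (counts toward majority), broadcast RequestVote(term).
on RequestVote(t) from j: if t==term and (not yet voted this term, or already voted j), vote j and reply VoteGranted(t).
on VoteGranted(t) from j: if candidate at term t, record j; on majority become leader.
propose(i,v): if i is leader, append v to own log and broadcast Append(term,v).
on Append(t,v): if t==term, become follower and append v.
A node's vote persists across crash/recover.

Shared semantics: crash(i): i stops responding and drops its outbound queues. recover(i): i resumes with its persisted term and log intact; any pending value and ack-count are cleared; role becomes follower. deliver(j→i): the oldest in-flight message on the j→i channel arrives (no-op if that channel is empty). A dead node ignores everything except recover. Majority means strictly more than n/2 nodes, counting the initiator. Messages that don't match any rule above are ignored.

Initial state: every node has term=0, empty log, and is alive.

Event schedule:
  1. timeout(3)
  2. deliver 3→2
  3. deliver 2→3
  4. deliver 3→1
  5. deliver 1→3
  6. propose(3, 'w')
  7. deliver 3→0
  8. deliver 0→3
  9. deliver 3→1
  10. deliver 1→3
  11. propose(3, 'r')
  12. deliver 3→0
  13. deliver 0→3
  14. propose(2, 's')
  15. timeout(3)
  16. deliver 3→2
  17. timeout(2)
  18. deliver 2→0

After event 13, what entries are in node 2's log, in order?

empty

1. timeout(3):  <3:cand t1 ->
2. deliver 3→2:  <2:foll t1 ->
3. deliver 2→3:  nop
4. deliver 3→1:  <1:foll t1 ->
5. deliver 1→3:  <3:lead t1 ->
6. propose(3,'w'):  <3:lead t1 w>
7. deliver 3→0:  <0:foll t1 ->
8. deliver 0→3:  nop
9. deliver 3→1:  <1:foll t1 w>
10. deliver 1→3:  nop
11. propose(3,'r'):  <3:lead t1 w,r>
12. deliver 3→0:  <0:foll t1 w>
13. deliver 0→3:  nop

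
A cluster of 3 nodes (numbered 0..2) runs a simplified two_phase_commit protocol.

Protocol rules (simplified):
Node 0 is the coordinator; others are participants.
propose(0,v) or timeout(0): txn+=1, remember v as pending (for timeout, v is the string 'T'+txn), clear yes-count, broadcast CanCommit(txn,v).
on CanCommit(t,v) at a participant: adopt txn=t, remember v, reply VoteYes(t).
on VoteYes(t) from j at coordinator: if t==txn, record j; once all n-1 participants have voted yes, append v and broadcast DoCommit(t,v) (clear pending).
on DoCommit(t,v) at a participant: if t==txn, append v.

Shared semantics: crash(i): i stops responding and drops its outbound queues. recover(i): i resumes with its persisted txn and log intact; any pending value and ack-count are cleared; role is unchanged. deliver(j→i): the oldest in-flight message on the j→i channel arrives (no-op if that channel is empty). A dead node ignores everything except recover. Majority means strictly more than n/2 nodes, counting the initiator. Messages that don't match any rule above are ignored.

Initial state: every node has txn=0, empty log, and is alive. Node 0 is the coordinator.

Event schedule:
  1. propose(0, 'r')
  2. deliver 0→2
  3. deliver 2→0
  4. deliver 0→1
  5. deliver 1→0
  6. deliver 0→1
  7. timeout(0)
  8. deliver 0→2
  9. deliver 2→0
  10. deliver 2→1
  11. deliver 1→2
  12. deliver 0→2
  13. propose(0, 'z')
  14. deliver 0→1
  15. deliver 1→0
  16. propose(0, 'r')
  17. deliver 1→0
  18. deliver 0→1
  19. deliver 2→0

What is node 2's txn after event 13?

after 1 — propose(0,'r'): n0:coor/t1/[-]
after 2 — deliver 0→2: n2:part/t1/[-]
after 3 — deliver 2→0: ·
after 4 — deliver 0→1: n1:part/t1/[-]
after 5 — deliver 1→0: n0:coor/t1/[r]
after 6 — deliver 0→1: n1:part/t1/[r]
after 7 — timeout(0): n0:coor/t2/[r]
after 8 — deliver 0→2: n2:part/t1/[r]
after 9 — deliver 2→0: ·
after 10 — deliver 2→1: ·
after 11 — deliver 1→2: ·
after 12 — deliver 0→2: n2:part/t2/[r]
after 13 — propose(0,'z'): n0:coor/t3/[r]

2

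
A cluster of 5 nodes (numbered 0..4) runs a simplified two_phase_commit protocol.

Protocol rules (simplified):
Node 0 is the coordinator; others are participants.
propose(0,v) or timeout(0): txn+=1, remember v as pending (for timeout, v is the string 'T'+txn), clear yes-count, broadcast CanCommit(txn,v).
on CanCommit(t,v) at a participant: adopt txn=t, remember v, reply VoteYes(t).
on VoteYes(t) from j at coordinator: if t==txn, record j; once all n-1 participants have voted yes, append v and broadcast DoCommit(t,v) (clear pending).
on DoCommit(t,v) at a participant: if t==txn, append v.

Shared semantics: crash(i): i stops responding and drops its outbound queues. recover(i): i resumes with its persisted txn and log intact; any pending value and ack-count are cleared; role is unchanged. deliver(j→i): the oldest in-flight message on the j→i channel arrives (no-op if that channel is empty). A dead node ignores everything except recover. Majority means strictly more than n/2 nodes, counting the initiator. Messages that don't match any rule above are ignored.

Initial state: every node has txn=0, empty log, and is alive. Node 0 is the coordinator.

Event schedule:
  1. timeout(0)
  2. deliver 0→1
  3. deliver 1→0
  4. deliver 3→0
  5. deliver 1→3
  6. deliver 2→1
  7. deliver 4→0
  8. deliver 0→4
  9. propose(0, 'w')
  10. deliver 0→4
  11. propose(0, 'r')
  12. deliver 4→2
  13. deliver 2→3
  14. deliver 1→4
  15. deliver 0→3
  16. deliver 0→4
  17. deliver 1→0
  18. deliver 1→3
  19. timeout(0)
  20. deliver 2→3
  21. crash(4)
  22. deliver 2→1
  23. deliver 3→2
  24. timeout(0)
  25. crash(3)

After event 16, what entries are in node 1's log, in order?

empty

[1] timeout(0) → N0(coor t1 [-])
[2] deliver 0→1 → N1(part t1 [-])
[3] deliver 1→0 → ∅
[4] deliver 3→0 → ∅
[5] deliver 1→3 → ∅
[6] deliver 2→1 → ∅
[7] deliver 4→0 → ∅
[8] deliver 0→4 → N4(part t1 [-])
[9] propose(0,'w') → N0(coor t2 [-])
[10] deliver 0→4 → N4(part t2 [-])
[11] propose(0,'r') → N0(coor t3 [-])
[12] deliver 4→2 → ∅
[13] deliver 2→3 → ∅
[14] deliver 1→4 → ∅
[15] deliver 0→3 → N3(part t1 [-])
[16] deliver 0→4 → N4(part t3 [-])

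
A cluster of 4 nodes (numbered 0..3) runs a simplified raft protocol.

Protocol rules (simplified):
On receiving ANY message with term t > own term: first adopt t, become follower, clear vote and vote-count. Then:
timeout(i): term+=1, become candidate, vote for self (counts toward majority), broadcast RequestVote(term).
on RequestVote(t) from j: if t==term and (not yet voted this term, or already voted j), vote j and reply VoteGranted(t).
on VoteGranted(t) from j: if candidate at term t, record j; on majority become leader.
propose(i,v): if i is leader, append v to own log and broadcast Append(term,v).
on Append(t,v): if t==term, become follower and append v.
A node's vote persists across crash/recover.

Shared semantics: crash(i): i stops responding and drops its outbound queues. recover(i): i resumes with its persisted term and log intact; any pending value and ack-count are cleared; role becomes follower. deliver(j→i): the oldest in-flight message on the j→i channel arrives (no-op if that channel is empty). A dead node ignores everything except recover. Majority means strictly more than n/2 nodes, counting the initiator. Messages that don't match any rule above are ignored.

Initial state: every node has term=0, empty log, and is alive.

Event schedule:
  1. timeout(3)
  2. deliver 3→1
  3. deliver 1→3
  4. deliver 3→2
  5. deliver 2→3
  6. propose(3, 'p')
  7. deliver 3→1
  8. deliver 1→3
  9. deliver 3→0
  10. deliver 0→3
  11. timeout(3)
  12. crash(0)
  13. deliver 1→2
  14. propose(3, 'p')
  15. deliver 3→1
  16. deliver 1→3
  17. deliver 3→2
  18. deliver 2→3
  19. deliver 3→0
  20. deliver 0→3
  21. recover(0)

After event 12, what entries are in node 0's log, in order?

empty

[1] timeout(3) → N3(cand t1 [-])
[2] deliver 3→1 → N1(foll t1 [-])
[3] deliver 1→3 → ∅
[4] deliver 3→2 → N2(foll t1 [-])
[5] deliver 2→3 → N3(lead t1 [-])
[6] propose(3,'p') → N3(lead t1 [p])
[7] deliver 3→1 → N1(foll t1 [p])
[8] deliver 1→3 → ∅
[9] deliver 3→0 → N0(foll t1 [-])
[10] deliver 0→3 → ∅
[11] timeout(3) → N3(cand t2 [p])
[12] crash(0) → N0(✗foll t1 [-])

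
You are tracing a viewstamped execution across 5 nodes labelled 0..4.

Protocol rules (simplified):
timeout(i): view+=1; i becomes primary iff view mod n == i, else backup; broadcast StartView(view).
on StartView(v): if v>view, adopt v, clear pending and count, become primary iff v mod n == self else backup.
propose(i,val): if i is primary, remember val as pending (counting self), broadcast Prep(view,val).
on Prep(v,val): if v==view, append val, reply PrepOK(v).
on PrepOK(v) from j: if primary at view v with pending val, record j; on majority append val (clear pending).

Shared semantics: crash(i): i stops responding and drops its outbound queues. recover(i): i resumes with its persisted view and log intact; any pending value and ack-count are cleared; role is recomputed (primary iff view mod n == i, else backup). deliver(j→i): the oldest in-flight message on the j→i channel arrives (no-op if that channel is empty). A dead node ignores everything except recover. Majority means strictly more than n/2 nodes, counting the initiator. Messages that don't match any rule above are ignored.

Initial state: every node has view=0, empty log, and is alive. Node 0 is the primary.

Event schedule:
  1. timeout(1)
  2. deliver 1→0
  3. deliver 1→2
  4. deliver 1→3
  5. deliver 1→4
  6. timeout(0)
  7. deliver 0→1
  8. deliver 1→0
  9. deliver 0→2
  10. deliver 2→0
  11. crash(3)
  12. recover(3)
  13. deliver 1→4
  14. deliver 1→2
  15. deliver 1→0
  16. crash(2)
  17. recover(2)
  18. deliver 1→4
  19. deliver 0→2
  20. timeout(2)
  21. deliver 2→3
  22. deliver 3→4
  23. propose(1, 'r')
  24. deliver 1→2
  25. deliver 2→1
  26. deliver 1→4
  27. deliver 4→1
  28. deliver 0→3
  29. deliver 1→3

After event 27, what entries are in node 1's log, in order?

empty

[1] timeout(1) → N1(prim v1 [-])
[2] deliver 1→0 → N0(back v1 [-])
[3] deliver 1→2 → N2(back v1 [-])
[4] deliver 1→3 → N3(back v1 [-])
[5] deliver 1→4 → N4(back v1 [-])
[6] timeout(0) → N0(back v2 [-])
[7] deliver 0→1 → N1(back v2 [-])
[8] deliver 1→0 → ∅
[9] deliver 0→2 → N2(prim v2 [-])
[10] deliver 2→0 → ∅
[11] crash(3) → N3(✗back v1 [-])
[12] recover(3) → N3(back v1 [-])
[13] deliver 1→4 → ∅
[14] deliver 1→2 → ∅
[15] deliver 1→0 → ∅
[16] crash(2) → N2(✗prim v2 [-])
[17] recover(2) → N2(prim v2 [-])
[18] deliver 1→4 → ∅
[19] deliver 0→2 → ∅
[20] timeout(2) → N2(back v3 [-])
[21] deliver 2→3 → N3(prim v3 [-])
[22] deliver 3→4 → ∅
[23] propose(1,'r') → ∅
[24] deliver 1→2 → ∅
[25] deliver 2→1 → N1(back v3 [-])
[26] deliver 1→4 → ∅
[27] deliver 4→1 → ∅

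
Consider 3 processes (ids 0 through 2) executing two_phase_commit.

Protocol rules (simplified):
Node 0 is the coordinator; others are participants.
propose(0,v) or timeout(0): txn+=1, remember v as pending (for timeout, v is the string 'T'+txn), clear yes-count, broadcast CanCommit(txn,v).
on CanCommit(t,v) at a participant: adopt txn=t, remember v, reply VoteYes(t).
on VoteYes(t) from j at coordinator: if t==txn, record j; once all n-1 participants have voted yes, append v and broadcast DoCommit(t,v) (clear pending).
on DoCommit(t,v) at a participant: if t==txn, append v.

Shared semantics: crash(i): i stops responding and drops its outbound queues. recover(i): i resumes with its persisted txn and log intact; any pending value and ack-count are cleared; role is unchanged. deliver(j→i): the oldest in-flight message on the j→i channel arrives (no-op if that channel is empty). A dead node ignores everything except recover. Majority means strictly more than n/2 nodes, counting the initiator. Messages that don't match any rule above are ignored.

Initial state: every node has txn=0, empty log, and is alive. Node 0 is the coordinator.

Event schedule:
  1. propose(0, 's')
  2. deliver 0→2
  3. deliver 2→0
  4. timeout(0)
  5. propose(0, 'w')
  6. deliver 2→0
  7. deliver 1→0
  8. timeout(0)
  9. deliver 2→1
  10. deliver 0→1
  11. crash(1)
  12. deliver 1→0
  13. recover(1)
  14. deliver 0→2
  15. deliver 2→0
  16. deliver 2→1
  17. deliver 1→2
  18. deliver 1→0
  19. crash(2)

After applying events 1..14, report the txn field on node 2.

[1] propose(0,'s') → N0(coor t1 [-])
[2] deliver 0→2 → N2(part t1 [-])
[3] deliver 2→0 → ∅
[4] timeout(0) → N0(coor t2 [-])
[5] propose(0,'w') → N0(coor t3 [-])
[6] deliver 2→0 → ∅
[7] deliver 1→0 → ∅
[8] timeout(0) → N0(coor t4 [-])
[9] deliver 2→1 → ∅
[10] deliver 0→1 → N1(part t1 [-])
[11] crash(1) → N1(✗part t1 [-])
[12] deliver 1→0 → ∅
[13] recover(1) → N1(part t1 [-])
[14] deliver 0→2 → N2(part t2 [-])

2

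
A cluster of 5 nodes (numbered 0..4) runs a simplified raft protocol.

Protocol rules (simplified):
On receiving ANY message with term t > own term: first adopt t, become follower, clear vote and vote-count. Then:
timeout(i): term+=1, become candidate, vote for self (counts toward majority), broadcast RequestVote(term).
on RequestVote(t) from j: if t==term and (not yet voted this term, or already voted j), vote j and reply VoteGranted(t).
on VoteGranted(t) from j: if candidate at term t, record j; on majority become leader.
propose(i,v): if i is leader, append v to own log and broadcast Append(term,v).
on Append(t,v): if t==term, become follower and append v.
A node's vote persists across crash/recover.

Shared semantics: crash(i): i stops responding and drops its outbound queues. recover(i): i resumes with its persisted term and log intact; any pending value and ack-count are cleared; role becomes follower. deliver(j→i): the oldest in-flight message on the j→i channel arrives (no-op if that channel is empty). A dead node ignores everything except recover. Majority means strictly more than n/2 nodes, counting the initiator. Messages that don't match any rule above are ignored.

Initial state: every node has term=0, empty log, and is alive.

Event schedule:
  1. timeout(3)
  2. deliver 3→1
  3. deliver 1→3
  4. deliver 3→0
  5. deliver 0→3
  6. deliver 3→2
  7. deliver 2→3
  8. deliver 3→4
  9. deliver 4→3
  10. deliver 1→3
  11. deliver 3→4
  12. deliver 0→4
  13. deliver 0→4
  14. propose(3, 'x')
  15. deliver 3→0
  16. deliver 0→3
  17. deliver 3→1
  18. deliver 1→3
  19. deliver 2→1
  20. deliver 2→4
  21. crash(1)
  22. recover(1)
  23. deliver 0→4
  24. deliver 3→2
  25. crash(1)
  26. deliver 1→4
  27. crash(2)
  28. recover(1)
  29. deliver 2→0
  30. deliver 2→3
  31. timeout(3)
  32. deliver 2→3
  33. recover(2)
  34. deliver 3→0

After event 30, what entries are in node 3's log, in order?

x

[1] timeout(3) → N3(cand t1 [-])
[2] deliver 3→1 → N1(foll t1 [-])
[3] deliver 1→3 → ∅
[4] deliver 3→0 → N0(foll t1 [-])
[5] deliver 0→3 → N3(lead t1 [-])
[6] deliver 3→2 → N2(foll t1 [-])
[7] deliver 2→3 → ∅
[8] deliver 3→4 → N4(foll t1 [-])
[9] deliver 4→3 → ∅
[10] deliver 1→3 → ∅
[11] deliver 3→4 → ∅
[12] deliver 0→4 → ∅
[13] deliver 0→4 → ∅
[14] propose(3,'x') → N3(lead t1 [x])
[15] deliver 3→0 → N0(foll t1 [x])
[16] deliver 0→3 → ∅
[17] deliver 3→1 → N1(foll t1 [x])
[18] deliver 1→3 → ∅
[19] deliver 2→1 → ∅
[20] deliver 2→4 → ∅
[21] crash(1) → N1(✗foll t1 [x])
[22] recover(1) → N1(foll t1 [x])
[23] deliver 0→4 → ∅
[24] deliver 3→2 → N2(foll t1 [x])
[25] crash(1) → N1(✗foll t1 [x])
[26] deliver 1→4 → ∅
[27] crash(2) → N2(✗foll t1 [x])
[28] recover(1) → N1(foll t1 [x])
[29] deliver 2→0 → ∅
[30] deliver 2→3 → ∅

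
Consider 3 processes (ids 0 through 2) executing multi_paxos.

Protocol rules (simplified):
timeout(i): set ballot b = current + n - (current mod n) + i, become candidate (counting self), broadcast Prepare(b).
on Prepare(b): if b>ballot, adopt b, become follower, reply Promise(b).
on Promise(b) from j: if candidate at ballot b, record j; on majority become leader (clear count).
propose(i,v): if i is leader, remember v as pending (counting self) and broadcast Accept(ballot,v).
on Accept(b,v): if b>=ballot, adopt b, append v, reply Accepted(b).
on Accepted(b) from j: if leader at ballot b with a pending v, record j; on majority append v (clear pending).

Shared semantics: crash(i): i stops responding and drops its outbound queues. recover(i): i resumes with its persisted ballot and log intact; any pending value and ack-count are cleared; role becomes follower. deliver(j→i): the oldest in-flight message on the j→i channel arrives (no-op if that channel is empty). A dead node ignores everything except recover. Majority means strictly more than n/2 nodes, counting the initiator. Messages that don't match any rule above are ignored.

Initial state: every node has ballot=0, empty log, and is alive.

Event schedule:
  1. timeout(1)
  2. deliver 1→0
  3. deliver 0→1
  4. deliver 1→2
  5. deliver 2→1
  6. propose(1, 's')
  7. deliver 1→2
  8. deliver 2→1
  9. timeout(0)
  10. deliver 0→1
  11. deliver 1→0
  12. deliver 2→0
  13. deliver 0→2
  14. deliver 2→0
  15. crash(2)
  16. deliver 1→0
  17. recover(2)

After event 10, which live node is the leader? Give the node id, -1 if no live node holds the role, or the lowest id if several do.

after 1 — timeout(1): n1:cand/b4/[-]
after 2 — deliver 1→0: n0:foll/b4/[-]
after 3 — deliver 0→1: n1:lead/b4/[-]
after 4 — deliver 1→2: n2:foll/b4/[-]
after 5 — deliver 2→1: ·
after 6 — propose(1,'s'): ·
after 7 — deliver 1→2: n2:foll/b4/[s]
after 8 — deliver 2→1: n1:lead/b4/[s]
after 9 — timeout(0): n0:cand/b6/[-]
after 10 — deliver 0→1: n1:foll/b6/[s]

-1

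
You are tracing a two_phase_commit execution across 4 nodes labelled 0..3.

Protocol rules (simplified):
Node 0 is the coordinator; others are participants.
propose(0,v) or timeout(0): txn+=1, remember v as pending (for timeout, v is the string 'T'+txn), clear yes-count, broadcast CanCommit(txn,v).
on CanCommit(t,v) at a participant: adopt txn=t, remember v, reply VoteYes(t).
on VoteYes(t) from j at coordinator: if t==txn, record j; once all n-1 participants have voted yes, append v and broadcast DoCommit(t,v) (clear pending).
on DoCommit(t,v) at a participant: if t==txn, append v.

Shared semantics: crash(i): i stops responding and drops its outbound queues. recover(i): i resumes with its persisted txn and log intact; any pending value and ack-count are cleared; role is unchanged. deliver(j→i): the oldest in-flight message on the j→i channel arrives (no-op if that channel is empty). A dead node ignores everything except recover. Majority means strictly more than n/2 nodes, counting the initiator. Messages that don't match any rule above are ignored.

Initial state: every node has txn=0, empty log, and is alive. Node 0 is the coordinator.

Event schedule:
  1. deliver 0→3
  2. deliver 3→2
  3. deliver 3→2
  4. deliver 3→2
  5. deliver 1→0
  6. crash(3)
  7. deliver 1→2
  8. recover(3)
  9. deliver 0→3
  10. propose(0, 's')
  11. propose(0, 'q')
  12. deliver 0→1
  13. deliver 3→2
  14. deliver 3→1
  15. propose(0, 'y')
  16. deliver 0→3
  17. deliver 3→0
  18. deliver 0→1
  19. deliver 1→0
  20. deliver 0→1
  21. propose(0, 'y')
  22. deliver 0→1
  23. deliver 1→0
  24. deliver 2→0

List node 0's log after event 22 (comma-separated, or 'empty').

empty

e1 deliver 0→3: ·
e2 deliver 3→2: ·
e3 deliver 3→2: ·
e4 deliver 3→2: ·
e5 deliver 1→0: ·
e6 crash(3): 3[✗part,t=0,-]
e7 deliver 1→2: ·
e8 recover(3): 3[part,t=0,-]
e9 deliver 0→3: ·
e10 propose(0,'s'): 0[coor,t=1,-]
e11 propose(0,'q'): 0[coor,t=2,-]
e12 deliver 0→1: 1[part,t=1,-]
e13 deliver 3→2: ·
e14 deliver 3→1: ·
e15 propose(0,'y'): 0[coor,t=3,-]
e16 deliver 0→3: 3[part,t=1,-]
e17 deliver 3→0: ·
e18 deliver 0→1: 1[part,t=2,-]
e19 deliver 1→0: ·
e20 deliver 0→1: 1[part,t=3,-]
e21 propose(0,'y'): 0[coor,t=4,-]
e22 deliver 0→1: 1[part,t=4,-]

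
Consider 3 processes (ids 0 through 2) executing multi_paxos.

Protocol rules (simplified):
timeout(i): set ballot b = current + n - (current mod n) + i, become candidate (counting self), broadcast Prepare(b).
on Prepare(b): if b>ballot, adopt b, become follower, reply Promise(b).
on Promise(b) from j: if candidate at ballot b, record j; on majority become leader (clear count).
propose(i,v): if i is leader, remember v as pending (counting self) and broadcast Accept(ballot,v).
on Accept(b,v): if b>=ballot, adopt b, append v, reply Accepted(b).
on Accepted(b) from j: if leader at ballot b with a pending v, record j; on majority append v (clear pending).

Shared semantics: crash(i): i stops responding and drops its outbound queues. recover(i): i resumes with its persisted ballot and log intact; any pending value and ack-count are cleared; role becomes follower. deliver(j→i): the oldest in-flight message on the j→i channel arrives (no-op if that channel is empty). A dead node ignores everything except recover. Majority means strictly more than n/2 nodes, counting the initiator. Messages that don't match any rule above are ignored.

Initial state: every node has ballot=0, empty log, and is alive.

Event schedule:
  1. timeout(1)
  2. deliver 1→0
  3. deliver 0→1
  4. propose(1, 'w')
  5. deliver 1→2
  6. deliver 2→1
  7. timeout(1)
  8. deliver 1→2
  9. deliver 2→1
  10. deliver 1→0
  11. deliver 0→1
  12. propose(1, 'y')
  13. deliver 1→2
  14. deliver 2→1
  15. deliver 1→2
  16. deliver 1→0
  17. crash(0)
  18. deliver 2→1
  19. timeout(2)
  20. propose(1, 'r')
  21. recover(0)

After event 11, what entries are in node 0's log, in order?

step 1 timeout(1): 1={cand,b=4,log=-}
step 2 deliver 1→0: 0={foll,b=4,log=-}
step 3 deliver 0→1: 1={lead,b=4,log=-}
step 4 propose(1,'w'): —
step 5 deliver 1→2: 2={foll,b=4,log=-}
step 6 deliver 2→1: —
step 7 timeout(1): 1={cand,b=7,log=-}
step 8 deliver 1→2: 2={foll,b=4,log=w}
step 9 deliver 2→1: —
step 10 deliver 1→0: 0={foll,b=4,log=w}
step 11 deliver 0→1: —

w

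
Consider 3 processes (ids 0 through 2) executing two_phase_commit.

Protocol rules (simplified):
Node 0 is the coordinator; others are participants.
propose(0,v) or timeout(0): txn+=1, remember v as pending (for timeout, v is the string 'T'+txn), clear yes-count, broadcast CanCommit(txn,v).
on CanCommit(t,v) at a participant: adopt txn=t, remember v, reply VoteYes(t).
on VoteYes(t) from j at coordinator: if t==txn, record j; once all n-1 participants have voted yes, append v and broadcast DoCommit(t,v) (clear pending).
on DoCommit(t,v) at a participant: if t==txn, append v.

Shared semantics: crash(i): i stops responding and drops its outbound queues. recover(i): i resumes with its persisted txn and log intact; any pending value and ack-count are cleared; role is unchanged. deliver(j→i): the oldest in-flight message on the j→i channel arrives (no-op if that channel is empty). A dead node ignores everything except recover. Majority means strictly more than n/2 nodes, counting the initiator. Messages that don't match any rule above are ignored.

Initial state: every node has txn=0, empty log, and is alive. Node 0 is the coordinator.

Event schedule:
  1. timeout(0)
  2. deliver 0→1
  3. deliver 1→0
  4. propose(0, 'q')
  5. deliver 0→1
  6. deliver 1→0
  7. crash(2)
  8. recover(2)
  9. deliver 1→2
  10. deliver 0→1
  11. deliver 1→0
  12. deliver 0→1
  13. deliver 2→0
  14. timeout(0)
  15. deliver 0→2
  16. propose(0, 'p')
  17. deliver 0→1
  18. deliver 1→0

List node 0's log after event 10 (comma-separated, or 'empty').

empty

[1] timeout(0) → N0(coor t1 [-])
[2] deliver 0→1 → N1(part t1 [-])
[3] deliver 1→0 → ∅
[4] propose(0,'q') → N0(coor t2 [-])
[5] deliver 0→1 → N1(part t2 [-])
[6] deliver 1→0 → ∅
[7] crash(2) → N2(✗part t0 [-])
[8] recover(2) → N2(part t0 [-])
[9] deliver 1→2 → ∅
[10] deliver 0→1 → ∅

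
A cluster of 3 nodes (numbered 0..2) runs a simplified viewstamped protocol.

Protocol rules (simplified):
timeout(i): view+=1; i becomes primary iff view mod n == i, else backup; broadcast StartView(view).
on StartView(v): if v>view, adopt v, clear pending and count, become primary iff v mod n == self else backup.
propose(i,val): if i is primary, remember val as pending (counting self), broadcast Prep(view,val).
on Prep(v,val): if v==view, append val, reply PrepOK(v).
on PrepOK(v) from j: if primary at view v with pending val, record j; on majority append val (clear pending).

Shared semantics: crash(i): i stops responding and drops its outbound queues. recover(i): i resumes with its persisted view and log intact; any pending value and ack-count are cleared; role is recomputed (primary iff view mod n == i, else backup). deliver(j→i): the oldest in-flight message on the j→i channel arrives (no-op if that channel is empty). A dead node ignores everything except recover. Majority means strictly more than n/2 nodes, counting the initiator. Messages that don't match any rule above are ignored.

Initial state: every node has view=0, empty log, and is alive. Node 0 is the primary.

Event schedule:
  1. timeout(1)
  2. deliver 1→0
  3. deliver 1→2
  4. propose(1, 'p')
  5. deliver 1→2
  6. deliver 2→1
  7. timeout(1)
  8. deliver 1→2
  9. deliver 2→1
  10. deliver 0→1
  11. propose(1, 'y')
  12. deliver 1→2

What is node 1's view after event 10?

2

1. timeout(1):  <1:prim v1 ->
2. deliver 1→0:  <0:back v1 ->
3. deliver 1→2:  <2:back v1 ->
4. propose(1,'p'):  nop
5. deliver 1→2:  <2:back v1 p>
6. deliver 2→1:  <1:prim v1 p>
7. timeout(1):  <1:back v2 p>
8. deliver 1→2:  <2:prim v2 p>
9. deliver 2→1:  nop
10. deliver 0→1:  nop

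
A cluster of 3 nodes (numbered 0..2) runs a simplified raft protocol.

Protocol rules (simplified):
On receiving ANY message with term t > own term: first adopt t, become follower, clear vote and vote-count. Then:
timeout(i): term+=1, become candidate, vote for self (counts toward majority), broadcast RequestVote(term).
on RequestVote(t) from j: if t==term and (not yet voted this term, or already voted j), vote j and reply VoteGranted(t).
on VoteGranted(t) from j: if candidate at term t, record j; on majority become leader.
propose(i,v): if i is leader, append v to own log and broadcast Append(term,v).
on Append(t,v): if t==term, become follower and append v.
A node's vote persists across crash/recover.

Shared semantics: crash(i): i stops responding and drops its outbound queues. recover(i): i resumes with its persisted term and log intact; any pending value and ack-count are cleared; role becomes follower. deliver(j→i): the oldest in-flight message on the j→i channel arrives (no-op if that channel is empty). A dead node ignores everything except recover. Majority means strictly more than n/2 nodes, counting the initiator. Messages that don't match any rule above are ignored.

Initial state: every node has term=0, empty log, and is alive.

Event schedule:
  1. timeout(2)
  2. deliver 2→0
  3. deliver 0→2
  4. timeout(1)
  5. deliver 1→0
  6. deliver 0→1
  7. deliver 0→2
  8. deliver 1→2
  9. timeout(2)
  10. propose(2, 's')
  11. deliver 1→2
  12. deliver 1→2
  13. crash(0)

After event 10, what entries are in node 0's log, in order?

step 1 timeout(2): 2={cand,t=1,log=-}
step 2 deliver 2→0: 0={foll,t=1,log=-}
step 3 deliver 0→2: 2={lead,t=1,log=-}
step 4 timeout(1): 1={cand,t=1,log=-}
step 5 deliver 1→0: —
step 6 deliver 0→1: —
step 7 deliver 0→2: —
step 8 deliver 1→2: —
step 9 timeout(2): 2={cand,t=2,log=-}
step 10 propose(2,'s'): —

empty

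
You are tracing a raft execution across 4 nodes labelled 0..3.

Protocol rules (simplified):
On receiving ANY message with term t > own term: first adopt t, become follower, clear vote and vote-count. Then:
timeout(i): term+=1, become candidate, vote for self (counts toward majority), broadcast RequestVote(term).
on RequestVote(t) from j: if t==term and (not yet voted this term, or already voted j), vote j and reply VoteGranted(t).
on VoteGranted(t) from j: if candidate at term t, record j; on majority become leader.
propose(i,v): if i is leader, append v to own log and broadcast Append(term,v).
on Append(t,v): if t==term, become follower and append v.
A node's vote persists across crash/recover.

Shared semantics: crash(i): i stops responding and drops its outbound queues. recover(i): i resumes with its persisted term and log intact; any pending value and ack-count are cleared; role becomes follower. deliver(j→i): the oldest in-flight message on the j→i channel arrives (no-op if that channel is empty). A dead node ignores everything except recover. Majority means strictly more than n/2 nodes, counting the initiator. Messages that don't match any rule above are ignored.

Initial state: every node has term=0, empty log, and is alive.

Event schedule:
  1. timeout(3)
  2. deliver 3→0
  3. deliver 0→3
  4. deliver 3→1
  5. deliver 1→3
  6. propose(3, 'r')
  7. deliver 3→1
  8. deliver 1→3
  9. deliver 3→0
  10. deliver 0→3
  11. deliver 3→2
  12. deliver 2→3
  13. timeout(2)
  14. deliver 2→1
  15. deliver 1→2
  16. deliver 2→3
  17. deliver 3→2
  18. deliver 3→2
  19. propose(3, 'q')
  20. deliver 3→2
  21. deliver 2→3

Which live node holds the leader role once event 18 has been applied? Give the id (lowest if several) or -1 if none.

[1] timeout(3) → N3(cand t1 [-])
[2] deliver 3→0 → N0(foll t1 [-])
[3] deliver 0→3 → ∅
[4] deliver 3→1 → N1(foll t1 [-])
[5] deliver 1→3 → N3(lead t1 [-])
[6] propose(3,'r') → N3(lead t1 [r])
[7] deliver 3→1 → N1(foll t1 [r])
[8] deliver 1→3 → ∅
[9] deliver 3→0 → N0(foll t1 [r])
[10] deliver 0→3 → ∅
[11] deliver 3→2 → N2(foll t1 [-])
[12] deliver 2→3 → ∅
[13] timeout(2) → N2(cand t2 [-])
[14] deliver 2→1 → N1(foll t2 [r])
[15] deliver 1→2 → ∅
[16] deliver 2→3 → N3(foll t2 [r])
[17] deliver 3→2 → ∅
[18] deliver 3→2 → N2(lead t2 [-])

2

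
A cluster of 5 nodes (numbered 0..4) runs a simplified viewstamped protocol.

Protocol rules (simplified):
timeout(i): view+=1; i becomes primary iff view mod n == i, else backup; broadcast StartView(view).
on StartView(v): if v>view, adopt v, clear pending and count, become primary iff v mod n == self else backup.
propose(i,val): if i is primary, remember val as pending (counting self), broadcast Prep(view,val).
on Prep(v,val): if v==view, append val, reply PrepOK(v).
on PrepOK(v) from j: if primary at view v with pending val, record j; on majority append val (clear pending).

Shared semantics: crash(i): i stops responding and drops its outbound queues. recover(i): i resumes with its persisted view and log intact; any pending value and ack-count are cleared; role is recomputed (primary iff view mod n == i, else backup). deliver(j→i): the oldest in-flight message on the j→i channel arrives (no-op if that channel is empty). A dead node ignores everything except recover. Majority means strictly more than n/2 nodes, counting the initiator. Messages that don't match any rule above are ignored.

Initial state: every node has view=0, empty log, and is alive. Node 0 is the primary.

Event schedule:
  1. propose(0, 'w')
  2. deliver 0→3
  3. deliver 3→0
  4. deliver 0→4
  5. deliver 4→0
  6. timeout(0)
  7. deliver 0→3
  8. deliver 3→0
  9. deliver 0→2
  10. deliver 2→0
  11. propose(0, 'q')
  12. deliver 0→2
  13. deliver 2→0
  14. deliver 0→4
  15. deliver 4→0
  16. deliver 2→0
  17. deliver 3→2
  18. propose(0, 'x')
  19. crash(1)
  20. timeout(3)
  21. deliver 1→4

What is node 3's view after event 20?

2

step 1 propose(0,'w'): —
step 2 deliver 0→3: 3={back,v=0,log=w}
step 3 deliver 3→0: —
step 4 deliver 0→4: 4={back,v=0,log=w}
step 5 deliver 4→0: 0={prim,v=0,log=w}
step 6 timeout(0): 0={back,v=1,log=w}
step 7 deliver 0→3: 3={back,v=1,log=w}
step 8 deliver 3→0: —
step 9 deliver 0→2: 2={back,v=0,log=w}
step 10 deliver 2→0: —
step 11 propose(0,'q'): —
step 12 deliver 0→2: 2={back,v=1,log=w}
step 13 deliver 2→0: —
step 14 deliver 0→4: 4={back,v=1,log=w}
step 15 deliver 4→0: —
step 16 deliver 2→0: —
step 17 deliver 3→2: —
step 18 propose(0,'x'): —
step 19 crash(1): 1={✗back,v=0,log=-}
step 20 timeout(3): 3={back,v=2,log=w}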